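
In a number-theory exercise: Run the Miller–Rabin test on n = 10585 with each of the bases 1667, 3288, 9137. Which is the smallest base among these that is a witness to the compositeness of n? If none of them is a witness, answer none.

n − 1 = 10584 = 2^3 · 1323, so s = 3 and d = 1323.
Base 1667: x_0 = 1667^1323 mod 10585 = 1433. x_0 is neither 1 nor 10584, so continue squaring. x_1 = 1433^2 mod 10585 = 10584. x_1 ≡ −1, so 1667 is not a witness.
Base 3288: x_0 = 3288^1323 mod 10585 = 8422. x_0 is neither 1 nor 10584, so continue squaring. x_1 = 8422^2 mod 10585 = 10584. x_1 ≡ −1, so 3288 is not a witness.
Base 9137: x_0 = 9137^1323 mod 10585 = 4188. x_0 is neither 1 nor 10584, so continue squaring. x_1 = 4188^2 mod 10585 = 10584. x_1 ≡ −1, so 9137 is not a witness.
No listed base is a witness for 10585.

none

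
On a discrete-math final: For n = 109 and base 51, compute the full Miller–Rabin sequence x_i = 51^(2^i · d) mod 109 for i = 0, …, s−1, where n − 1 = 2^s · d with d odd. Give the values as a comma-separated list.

33, 108

n − 1 = 108 = 2^2 · 27, so s = 2 and d = 27.
x_0 = 51^27 mod 109 = 33.
x_1 = 33^2 mod 109 = 108.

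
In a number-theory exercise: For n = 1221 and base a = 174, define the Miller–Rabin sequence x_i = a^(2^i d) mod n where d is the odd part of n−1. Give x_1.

507

n − 1 = 1220 = 2^2 · 305, so s = 2 and d = 305.
x_0 = 174^305 mod 1221 = 639.
x_1 = 639^2 mod 1221 = 507.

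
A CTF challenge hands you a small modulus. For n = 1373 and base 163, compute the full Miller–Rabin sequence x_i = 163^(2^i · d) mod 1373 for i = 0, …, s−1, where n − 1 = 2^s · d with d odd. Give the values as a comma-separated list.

n − 1 = 1372 = 2^2 · 343, so s = 2 and d = 343.
x_0 = 163^343 mod 1373 = 1.
x_1 = 1^2 mod 1373 = 1.

1, 1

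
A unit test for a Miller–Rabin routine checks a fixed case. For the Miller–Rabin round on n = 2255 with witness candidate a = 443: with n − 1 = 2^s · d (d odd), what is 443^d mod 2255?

n − 1 = 2254 = 2^1 · 1127, so s = 1 and d = 1127.
Repeated squaring mod 2255: 443^1 ≡ 443, 443^2 ≡ 64, 443^4 ≡ 1841, 443^8 ≡ 16, 443^16 ≡ 256, 443^32 ≡ 141, 443^64 ≡ 1841, 443^128 ≡ 16, 443^256 ≡ 256, 443^512 ≡ 141, 443^1024 ≡ 1841.
1127 = 1024 + 64 + 32 + 4 + 2 + 1, so 443^1127 ≡ 1841·1841·141·1841·64·443 ≡ 1802 (mod 2255).

1802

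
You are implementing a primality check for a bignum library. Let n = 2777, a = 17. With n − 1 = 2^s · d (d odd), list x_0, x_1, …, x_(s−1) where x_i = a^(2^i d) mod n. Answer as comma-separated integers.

n − 1 = 2776 = 2^3 · 347, so s = 3 and d = 347.
x_0 = 17^347 mod 2777 = 2553.
x_1 = 2553^2 mod 2777 = 190.
x_2 = 190^2 mod 2777 = 2776.

2553, 190, 2776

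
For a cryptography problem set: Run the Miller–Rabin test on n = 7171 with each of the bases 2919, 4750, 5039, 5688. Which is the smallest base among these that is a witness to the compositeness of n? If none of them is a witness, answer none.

n − 1 = 7170 = 2^1 · 3585, so s = 1 and d = 3585.
Base 2919: x_0 = 2919^3585 mod 7171 = 2515. x_0 ∉ {1, 7170} and s = 1, so 2919 is a Miller–Rabin witness and 7171 is composite.
Base 4750: x_0 = 4750^3585 mod 7171 = 2178. x_0 ∉ {1, 7170} and s = 1, so 4750 is a Miller–Rabin witness and 7171 is composite.
Base 5039: x_0 = 5039^3585 mod 7171 = 5927. x_0 ∉ {1, 7170} and s = 1, so 5039 is a Miller–Rabin witness and 7171 is composite.
Base 5688: x_0 = 5688^3585 mod 7171 = 4858. x_0 ∉ {1, 7170} and s = 1, so 5688 is a Miller–Rabin witness and 7171 is composite.
The smallest witness among the given bases is 2919.

2919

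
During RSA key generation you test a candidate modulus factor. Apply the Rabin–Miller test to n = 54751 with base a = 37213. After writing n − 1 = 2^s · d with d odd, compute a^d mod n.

n − 1 = 54750 = 2^1 · 27375, so s = 1 and d = 27375.
By repeated squaring, 37213^27375 ≡ 54750 (mod 54751).

54750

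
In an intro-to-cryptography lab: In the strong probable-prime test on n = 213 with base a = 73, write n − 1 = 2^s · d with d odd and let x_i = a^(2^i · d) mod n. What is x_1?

n − 1 = 212 = 2^2 · 53, so s = 2 and d = 53.
Repeated squaring mod 213: 73^1 ≡ 73, 73^2 ≡ 4, 73^4 ≡ 16, 73^8 ≡ 43, 73^16 ≡ 145, 73^32 ≡ 151.
53 = 32 + 16 + 4 + 1, so 73^53 ≡ 151·145·16·73 ≡ 154 (mod 213).
x_0 = 154.
x_1 = 154^2 mod 213 = 73.

73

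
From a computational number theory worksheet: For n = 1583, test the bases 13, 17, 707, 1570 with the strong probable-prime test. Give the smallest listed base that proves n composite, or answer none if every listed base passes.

none

n − 1 = 1582 = 2^1 · 791, so s = 1 and d = 791.
Base 13: x_0 = 13^791 mod 1583 = 1. x_0 = 1, so 13 is not a witness.
Base 17: x_0 = 17^791 mod 1583 = 1. x_0 = 1, so 17 is not a witness.
Base 707: x_0 = 707^791 mod 1583 = 1582. x_0 = 1582 ≡ −1, so 707 is not a witness.
Base 1570: x_0 = 1570^791 mod 1583 = 1582. x_0 = 1582 ≡ −1, so 1570 is not a witness.
No listed base is a witness for 1583.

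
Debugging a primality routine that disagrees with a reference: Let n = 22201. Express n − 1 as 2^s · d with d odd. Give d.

2775

Halving: 22200 → 11100 → 5550 → 2775; 2775 is odd.
So 22200 = 2^3 · 2775.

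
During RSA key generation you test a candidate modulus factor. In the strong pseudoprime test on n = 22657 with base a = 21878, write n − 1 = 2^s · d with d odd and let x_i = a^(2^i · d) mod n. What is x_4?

n − 1 = 22656 = 2^7 · 177, so s = 7 and d = 177.
x_0 = 21878^177 mod 22657 = 868.
x_1 = 868^2 mod 22657 = 5743.
x_2 = 5743^2 mod 22657 = 16114.
x_3 = 16114^2 mod 22657 = 11776.
x_4 = 11776^2 mod 22657 = 13336.

13336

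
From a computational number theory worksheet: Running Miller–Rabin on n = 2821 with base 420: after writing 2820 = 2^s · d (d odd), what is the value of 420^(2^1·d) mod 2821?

2016

n − 1 = 2820 = 2^2 · 705, so s = 2 and d = 705.
x_0 = 420^705 mod 2821 = 805.
x_1 = 805^2 mod 2821 = 2016.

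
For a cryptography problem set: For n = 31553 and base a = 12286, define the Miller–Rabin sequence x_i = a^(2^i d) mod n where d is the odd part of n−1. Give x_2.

n − 1 = 31552 = 2^6 · 493, so s = 6 and d = 493.
x_0 = 12286^493 mod 31553 = 20051.
x_1 = 20051^2 mod 31553 = 25828.
x_2 = 25828^2 mod 31553 = 23611.

23611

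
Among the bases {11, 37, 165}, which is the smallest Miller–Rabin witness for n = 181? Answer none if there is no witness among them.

none

n − 1 = 180 = 2^2 · 45, so s = 2 and d = 45.
Base 11: x_0 = 11^45 mod 181 = 180. x_0 = 180 ≡ −1, so 11 is not a witness.
Base 37: x_0 = 37^45 mod 181 = 180. x_0 = 180 ≡ −1, so 37 is not a witness.
Base 165: x_0 = 165^45 mod 181 = 180. x_0 = 180 ≡ −1, so 165 is not a witness.
No listed base is a witness for 181.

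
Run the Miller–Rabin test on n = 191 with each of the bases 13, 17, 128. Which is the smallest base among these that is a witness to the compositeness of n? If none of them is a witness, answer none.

none

n − 1 = 190 = 2^1 · 95, so s = 1 and d = 95.
Base 13: x_0 = 13^95 mod 191 = 1. x_0 = 1, so 13 is not a witness.
Base 17: x_0 = 17^95 mod 191 = 1. x_0 = 1, so 17 is not a witness.
Base 128: x_0 = 128^95 mod 191 = 1. x_0 = 1, so 128 is not a witness.
No listed base is a witness for 191.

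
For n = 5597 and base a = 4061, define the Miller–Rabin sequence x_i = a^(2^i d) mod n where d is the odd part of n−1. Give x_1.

1161

n − 1 = 5596 = 2^2 · 1399, so s = 2 and d = 1399.
By repeated squaring, 4061^1399 ≡ 2495 (mod 5597).
x_0 = 2495.
x_1 = 2495^2 mod 5597 = 1161.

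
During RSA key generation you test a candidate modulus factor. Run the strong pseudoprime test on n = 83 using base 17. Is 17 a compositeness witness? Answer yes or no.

n − 1 = 82 = 2^1 · 41, so s = 1 and d = 41.
x_0 = 17^41 mod 83 = 1.
x_0 = 1, so 17 is not a witness.

no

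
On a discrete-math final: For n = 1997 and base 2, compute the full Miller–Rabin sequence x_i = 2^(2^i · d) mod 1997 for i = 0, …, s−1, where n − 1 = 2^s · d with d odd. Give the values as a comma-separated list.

n − 1 = 1996 = 2^2 · 499, so s = 2 and d = 499.
x_0 = 2^499 mod 1997 = 1585.
x_1 = 1585^2 mod 1997 = 1996.

1585, 1996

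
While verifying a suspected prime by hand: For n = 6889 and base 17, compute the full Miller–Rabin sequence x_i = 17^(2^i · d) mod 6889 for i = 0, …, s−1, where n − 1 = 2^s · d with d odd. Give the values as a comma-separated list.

n − 1 = 6888 = 2^3 · 861, so s = 3 and d = 861.
x_0 = 17^861 mod 6889 = 2823.
x_1 = 2823^2 mod 6889 = 5645.
x_2 = 5645^2 mod 6889 = 4400.

2823, 5645, 4400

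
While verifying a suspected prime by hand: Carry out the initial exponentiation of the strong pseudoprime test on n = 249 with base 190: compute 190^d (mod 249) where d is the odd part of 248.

103

n − 1 = 248 = 2^3 · 31, so s = 3 and d = 31.
190^31 mod 249 = 103.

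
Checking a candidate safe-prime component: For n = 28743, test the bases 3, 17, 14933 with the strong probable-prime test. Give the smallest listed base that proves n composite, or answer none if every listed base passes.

3

n − 1 = 28742 = 2^1 · 14371, so s = 1 and d = 14371.
Base 3: x_0 = 3^14371 mod 28743 = 26172. x_0 ∉ {1, 28742} and s = 1, so 3 is a Miller–Rabin witness and 28743 is composite.
Base 17: x_0 = 17^14371 mod 28743 = 16748. x_0 ∉ {1, 28742} and s = 1, so 17 is a Miller–Rabin witness and 28743 is composite.
Base 14933: x_0 = 14933^14371 mod 28743 = 21368. x_0 ∉ {1, 28742} and s = 1, so 14933 is a Miller–Rabin witness and 28743 is composite.
The smallest witness among the given bases is 3.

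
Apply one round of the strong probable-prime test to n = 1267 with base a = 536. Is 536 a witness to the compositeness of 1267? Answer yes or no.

n − 1 = 1266 = 2^1 · 633, so s = 1 and d = 633.
x_0 = 536^633 mod 1267 = 162.
x_0 ∉ {1, 1266} and s = 1, so 536 is a Miller–Rabin witness and 1267 is composite.

yes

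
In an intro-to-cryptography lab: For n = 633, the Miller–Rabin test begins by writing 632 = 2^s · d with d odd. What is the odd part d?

Halving: 632 → 316 → 158 → 79; 79 is odd.
So 632 = 2^3 · 79.

79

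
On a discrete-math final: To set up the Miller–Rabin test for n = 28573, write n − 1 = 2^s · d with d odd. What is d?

Halving: 28572 → 14286 → 7143; 7143 is odd.
So 28572 = 2^2 · 7143.

7143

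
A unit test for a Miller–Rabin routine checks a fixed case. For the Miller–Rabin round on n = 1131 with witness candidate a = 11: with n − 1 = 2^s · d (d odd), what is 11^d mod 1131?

362

n − 1 = 1130 = 2^1 · 565, so s = 1 and d = 565.
Repeated squaring mod 1131: 11^1 ≡ 11, 11^2 ≡ 121, 11^4 ≡ 1069, 11^8 ≡ 451, 11^16 ≡ 952, 11^32 ≡ 373, 11^64 ≡ 16, 11^128 ≡ 256, 11^256 ≡ 1069, 11^512 ≡ 451.
565 = 512 + 32 + 16 + 4 + 1, so 11^565 ≡ 451·373·952·1069·11 ≡ 362 (mod 1131).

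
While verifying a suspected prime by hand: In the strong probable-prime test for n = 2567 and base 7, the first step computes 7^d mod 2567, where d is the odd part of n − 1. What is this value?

530

n − 1 = 2566 = 2^1 · 1283, so s = 1 and d = 1283.
Repeated squaring mod 2567: 7^1 ≡ 7, 7^2 ≡ 49, 7^4 ≡ 2401, 7^8 ≡ 1886, 7^16 ≡ 1701, 7^32 ≡ 392, 7^64 ≡ 2211, 7^128 ≡ 953, 7^256 ≡ 2058, 7^512 ≡ 2381, 7^1024 ≡ 1225.
1283 = 1024 + 256 + 2 + 1, so 7^1283 ≡ 1225·2058·49·7 ≡ 530 (mod 2567).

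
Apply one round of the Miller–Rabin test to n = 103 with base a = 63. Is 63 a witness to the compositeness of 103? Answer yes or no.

no

n − 1 = 102 = 2^1 · 51, so s = 1 and d = 51.
x_0 = 63^51 mod 103 = 1.
x_0 = 1, so 63 is not a witness.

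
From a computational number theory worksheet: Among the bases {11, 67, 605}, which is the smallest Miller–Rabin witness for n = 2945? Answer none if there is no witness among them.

11

n − 1 = 2944 = 2^7 · 23, so s = 7 and d = 23.
Base 11: x_0 = 11^23 mod 2945 = 2306. x_0 is neither 1 nor 2944, so continue squaring. x_1 = 2306^2 mod 2945 = 1911. x_2 = 1911^2 mod 2945 = 121. x_3 = 121^2 mod 2945 = 2861. x_4 = 2861^2 mod 2945 = 1166. x_5 = 1166^2 mod 2945 = 1911. x_6 = 1911^2 mod 2945 = 121. Reached i = s−1 = 6 without hitting −1: 11 is a Miller–Rabin witness and 2945 is composite.
Base 67: x_0 = 67^23 mod 2945 = 1048. x_0 is neither 1 nor 2944, so continue squaring. x_1 = 1048^2 mod 2945 = 2764. x_2 = 2764^2 mod 2945 = 366. x_3 = 366^2 mod 2945 = 1431. x_4 = 1431^2 mod 2945 = 986. x_5 = 986^2 mod 2945 = 346. x_6 = 346^2 mod 2945 = 1916. Reached i = s−1 = 6 without hitting −1: 67 is a Miller–Rabin witness and 2945 is composite.
Base 605: x_0 = 605^23 mod 2945 = 2360. x_0 is neither 1 nor 2944, so continue squaring. x_1 = 2360^2 mod 2945 = 605. x_2 = 605^2 mod 2945 = 845. x_3 = 845^2 mod 2945 = 1335. x_4 = 1335^2 mod 2945 = 500. x_5 = 500^2 mod 2945 = 2620. x_6 = 2620^2 mod 2945 = 2550. Reached i = s−1 = 6 without hitting −1: 605 is a Miller–Rabin witness and 2945 is composite.
The smallest witness among the given bases is 11.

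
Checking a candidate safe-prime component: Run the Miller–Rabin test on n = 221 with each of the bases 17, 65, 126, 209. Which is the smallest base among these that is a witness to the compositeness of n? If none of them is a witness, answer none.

n − 1 = 220 = 2^2 · 55, so s = 2 and d = 55.
Base 17: x_0 = 17^55 mod 221 = 17. x_0 is neither 1 nor 220, so continue squaring. x_1 = 17^2 mod 221 = 68. Reached i = s−1 = 1 without hitting −1: 17 is a Miller–Rabin witness and 221 is composite.
Base 65: x_0 = 65^55 mod 221 = 91. x_0 is neither 1 nor 220, so continue squaring. x_1 = 91^2 mod 221 = 104. Reached i = s−1 = 1 without hitting −1: 65 is a Miller–Rabin witness and 221 is composite.
Base 126: x_0 = 126^55 mod 221 = 165. x_0 is neither 1 nor 220, so continue squaring. x_1 = 165^2 mod 221 = 42. Reached i = s−1 = 1 without hitting −1: 126 is a Miller–Rabin witness and 221 is composite.
Base 209: x_0 = 209^55 mod 221 = 27. x_0 is neither 1 nor 220, so continue squaring. x_1 = 27^2 mod 221 = 66. Reached i = s−1 = 1 without hitting −1: 209 is a Miller–Rabin witness and 221 is composite.
The smallest witness among the given bases is 17.

17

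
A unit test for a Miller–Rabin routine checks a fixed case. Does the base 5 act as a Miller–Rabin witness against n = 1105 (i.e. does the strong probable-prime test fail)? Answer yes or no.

yes

n − 1 = 1104 = 2^4 · 69, so s = 4 and d = 69.
x_0 = 5^69 mod 1105 = 915.
x_0 is neither 1 nor 1104, so continue squaring.
x_1 = 915^2 mod 1105 = 740.
x_2 = 740^2 mod 1105 = 625.
x_3 = 625^2 mod 1105 = 560.
Reached i = s−1 = 3 without hitting −1: 5 is a Miller–Rabin witness and 1105 is composite.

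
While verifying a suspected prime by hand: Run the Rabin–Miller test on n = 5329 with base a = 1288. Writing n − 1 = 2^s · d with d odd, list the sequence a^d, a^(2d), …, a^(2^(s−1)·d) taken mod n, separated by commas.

n − 1 = 5328 = 2^4 · 333, so s = 4 and d = 333.
x_0 = 1288^333 mod 5329 = 4212.
x_1 = 4212^2 mod 5329 = 703.
x_2 = 703^2 mod 5329 = 3941.
x_3 = 3941^2 mod 5329 = 2775.

4212, 703, 3941, 2775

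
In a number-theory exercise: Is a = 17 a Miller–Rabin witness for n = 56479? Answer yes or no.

no

n − 1 = 56478 = 2^1 · 28239, so s = 1 and d = 28239.
Repeated squaring mod 56479: 17^1 ≡ 17, 17^2 ≡ 289, 17^4 ≡ 27042, 17^8 ≡ 36151, 17^16 ≡ 27220, 17^32 ≡ 36878, 17^64 ≡ 29043, 17^128 ≡ 38463, 17^256 ≡ 47922, 17^512 ≡ 25465, 17^1024 ≡ 30826, 17^2048 ≡ 39580, 17^4096 ≡ 18377, 17^8192 ≡ 26188, 17^16384 ≡ 43326.
28239 = 16384 + 8192 + 2048 + 1024 + 512 + 64 + 8 + 4 + 2 + 1, so 17^28239 ≡ 43326·26188·39580·30826·25465·29043·36151·27042·289·17 ≡ 56478 (mod 56479).
x_0 = 17^28239 mod 56479 = 56478.
x_0 = 56478 ≡ −1, so 17 is not a witness.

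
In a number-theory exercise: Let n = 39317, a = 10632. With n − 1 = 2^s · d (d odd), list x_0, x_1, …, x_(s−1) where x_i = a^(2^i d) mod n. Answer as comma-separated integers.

n − 1 = 39316 = 2^2 · 9829, so s = 2 and d = 9829.
x_0 = 10632^9829 mod 39317 = 39316.
x_1 = 39316^2 mod 39317 = 1.

39316, 1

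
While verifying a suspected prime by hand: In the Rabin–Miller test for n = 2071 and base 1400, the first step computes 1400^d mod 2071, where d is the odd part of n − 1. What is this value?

n − 1 = 2070 = 2^1 · 1035, so s = 1 and d = 1035.
Repeated squaring mod 2071: 1400^1 ≡ 1400, 1400^2 ≡ 834, 1400^4 ≡ 1771, 1400^8 ≡ 947, 1400^16 ≡ 66, 1400^32 ≡ 214, 1400^64 ≡ 234, 1400^128 ≡ 910, 1400^256 ≡ 1771, 1400^512 ≡ 947, 1400^1024 ≡ 66.
1035 = 1024 + 8 + 2 + 1, so 1400^1035 ≡ 66·947·834·1400 ≡ 512 (mod 2071).

512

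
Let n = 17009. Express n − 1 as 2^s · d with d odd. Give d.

1063

Halving: 17008 → 8504 → 4252 → 2126 → 1063; 1063 is odd.
So 17008 = 2^4 · 1063.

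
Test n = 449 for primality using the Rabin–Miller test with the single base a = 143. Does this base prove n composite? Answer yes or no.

no

n − 1 = 448 = 2^6 · 7, so s = 6 and d = 7.
x_0 = 143^7 mod 449 = 182.
x_0 is neither 1 nor 448, so continue squaring.
x_1 = 182^2 mod 449 = 347.
x_2 = 347^2 mod 449 = 77.
x_3 = 77^2 mod 449 = 92.
x_4 = 92^2 mod 449 = 382.
x_5 = 382^2 mod 449 = 448.
x_5 ≡ −1, so 143 is not a witness.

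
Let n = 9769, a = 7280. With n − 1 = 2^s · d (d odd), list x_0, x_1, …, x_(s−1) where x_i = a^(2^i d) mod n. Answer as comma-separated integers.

1673, 4995, 9768

n − 1 = 9768 = 2^3 · 1221, so s = 3 and d = 1221.
x_0 = 7280^1221 mod 9769 = 1673.
x_1 = 1673^2 mod 9769 = 4995.
x_2 = 4995^2 mod 9769 = 9768.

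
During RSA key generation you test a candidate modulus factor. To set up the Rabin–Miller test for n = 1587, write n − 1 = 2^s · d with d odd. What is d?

Halving: 1586 → 793; 793 is odd.
So 1586 = 2^1 · 793.

793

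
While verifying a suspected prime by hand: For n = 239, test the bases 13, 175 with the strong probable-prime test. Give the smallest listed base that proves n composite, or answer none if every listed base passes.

none

n − 1 = 238 = 2^1 · 119, so s = 1 and d = 119.
Base 13: x_0 = 13^119 mod 239 = 238. x_0 = 238 ≡ −1, so 13 is not a witness.
Base 175: x_0 = 175^119 mod 239 = 238. x_0 = 238 ≡ −1, so 175 is not a witness.
No listed base is a witness for 239.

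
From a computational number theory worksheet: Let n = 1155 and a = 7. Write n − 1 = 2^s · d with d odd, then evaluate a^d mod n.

n − 1 = 1154 = 2^1 · 577, so s = 1 and d = 577.
7^577 mod 1155 = 952.

952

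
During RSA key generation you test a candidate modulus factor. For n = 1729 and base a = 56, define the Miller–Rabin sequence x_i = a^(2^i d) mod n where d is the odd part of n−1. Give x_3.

742

n − 1 = 1728 = 2^6 · 27, so s = 6 and d = 27.
x_0 = 56^27 mod 1729 = 987.
x_1 = 987^2 mod 1729 = 742.
x_2 = 742^2 mod 1729 = 742.
x_3 = 742^2 mod 1729 = 742.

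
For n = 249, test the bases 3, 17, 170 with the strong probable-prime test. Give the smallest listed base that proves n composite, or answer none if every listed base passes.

3

n − 1 = 248 = 2^3 · 31, so s = 3 and d = 31.
Base 3: x_0 = 3^31 mod 249 = 30. x_0 is neither 1 nor 248, so continue squaring. x_1 = 30^2 mod 249 = 153. x_2 = 153^2 mod 249 = 3. Reached i = s−1 = 2 without hitting −1: 3 is a Miller–Rabin witness and 249 is composite.
Base 17: x_0 = 17^31 mod 249 = 116. x_0 is neither 1 nor 248, so continue squaring. x_1 = 116^2 mod 249 = 10. x_2 = 10^2 mod 249 = 100. Reached i = s−1 = 2 without hitting −1: 17 is a Miller–Rabin witness and 249 is composite.
Base 170: x_0 = 170^31 mod 249 = 92. x_0 is neither 1 nor 248, so continue squaring. x_1 = 92^2 mod 249 = 247. x_2 = 247^2 mod 249 = 4. Reached i = s−1 = 2 without hitting −1: 170 is a Miller–Rabin witness and 249 is composite.
The smallest witness among the given bases is 3.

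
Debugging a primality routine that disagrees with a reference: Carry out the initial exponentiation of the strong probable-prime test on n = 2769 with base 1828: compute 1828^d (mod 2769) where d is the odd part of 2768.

268

n − 1 = 2768 = 2^4 · 173, so s = 4 and d = 173.
Repeated squaring mod 2769: 1828^1 ≡ 1828, 1828^2 ≡ 2170, 1828^4 ≡ 1600, 1828^8 ≡ 1444, 1828^16 ≡ 79, 1828^32 ≡ 703, 1828^64 ≡ 1327, 1828^128 ≡ 2614.
173 = 128 + 32 + 8 + 4 + 1, so 1828^173 ≡ 2614·703·1444·1600·1828 ≡ 268 (mod 2769).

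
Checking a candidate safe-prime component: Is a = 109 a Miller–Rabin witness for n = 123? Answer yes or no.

yes

n − 1 = 122 = 2^1 · 61, so s = 1 and d = 61.
Repeated squaring mod 123: 109^1 ≡ 109, 109^2 ≡ 73, 109^4 ≡ 40, 109^8 ≡ 1, 109^16 ≡ 1, 109^32 ≡ 1.
61 = 32 + 16 + 8 + 4 + 1, so 109^61 ≡ 1·1·1·40·109 ≡ 55 (mod 123).
x_0 = 109^61 mod 123 = 55.
x_0 ∉ {1, 122} and s = 1, so 109 is a Miller–Rabin witness and 123 is composite.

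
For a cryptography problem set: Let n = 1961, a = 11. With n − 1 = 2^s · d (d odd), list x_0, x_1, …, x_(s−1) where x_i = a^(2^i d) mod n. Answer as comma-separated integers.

1544, 1321, 1712

n − 1 = 1960 = 2^3 · 245, so s = 3 and d = 245.
x_0 = 11^245 mod 1961 = 1544.
x_1 = 1544^2 mod 1961 = 1321.
x_2 = 1321^2 mod 1961 = 1712.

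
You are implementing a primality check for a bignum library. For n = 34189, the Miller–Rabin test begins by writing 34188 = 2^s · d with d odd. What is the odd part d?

8547

Halving: 34188 → 17094 → 8547; 8547 is odd.
So 34188 = 2^2 · 8547.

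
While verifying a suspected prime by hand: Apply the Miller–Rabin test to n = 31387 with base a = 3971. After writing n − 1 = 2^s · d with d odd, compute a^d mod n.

n − 1 = 31386 = 2^1 · 15693, so s = 1 and d = 15693.
3971^15693 mod 31387 = 31386.

31386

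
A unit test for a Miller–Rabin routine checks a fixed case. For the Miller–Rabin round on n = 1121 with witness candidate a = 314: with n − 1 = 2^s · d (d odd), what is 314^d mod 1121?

933

n − 1 = 1120 = 2^5 · 35, so s = 5 and d = 35.
314^35 mod 1121 = 933.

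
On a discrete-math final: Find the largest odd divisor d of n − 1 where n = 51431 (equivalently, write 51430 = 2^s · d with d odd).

Halving: 51430 → 25715; 25715 is odd.
So 51430 = 2^1 · 25715.

25715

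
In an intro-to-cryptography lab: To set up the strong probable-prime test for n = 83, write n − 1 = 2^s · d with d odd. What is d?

Halving: 82 → 41; 41 is odd.
So 82 = 2^1 · 41.

41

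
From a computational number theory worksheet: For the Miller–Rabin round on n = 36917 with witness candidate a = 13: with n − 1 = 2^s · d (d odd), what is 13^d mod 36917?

n − 1 = 36916 = 2^2 · 9229, so s = 2 and d = 9229.
13^9229 mod 36917 = 22207.

22207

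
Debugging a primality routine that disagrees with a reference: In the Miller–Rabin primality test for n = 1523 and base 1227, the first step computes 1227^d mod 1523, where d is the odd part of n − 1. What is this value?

n − 1 = 1522 = 2^1 · 761, so s = 1 and d = 761.
1227^761 mod 1523 = 1522.

1522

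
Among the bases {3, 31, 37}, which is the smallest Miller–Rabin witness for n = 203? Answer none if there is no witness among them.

n − 1 = 202 = 2^1 · 101, so s = 1 and d = 101.
Base 3: x_0 = 3^101 mod 203 = 89. x_0 ∉ {1, 202} and s = 1, so 3 is a Miller–Rabin witness and 203 is composite.
Base 31: x_0 = 31^101 mod 203 = 166. x_0 ∉ {1, 202} and s = 1, so 31 is a Miller–Rabin witness and 203 is composite.
Base 37: x_0 = 37^101 mod 203 = 39. x_0 ∉ {1, 202} and s = 1, so 37 is a Miller–Rabin witness and 203 is composite.
The smallest witness among the given bases is 3.

3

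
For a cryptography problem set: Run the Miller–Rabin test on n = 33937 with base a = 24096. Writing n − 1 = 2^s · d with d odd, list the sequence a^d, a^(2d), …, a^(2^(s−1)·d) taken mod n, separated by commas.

n − 1 = 33936 = 2^4 · 2121, so s = 4 and d = 2121.
x_0 = 24096^2121 mod 33937 = 7562.
x_1 = 7562^2 mod 33937 = 33936.
x_2 = 33936^2 mod 33937 = 1.
x_3 = 1^2 mod 33937 = 1.

7562, 33936, 1, 1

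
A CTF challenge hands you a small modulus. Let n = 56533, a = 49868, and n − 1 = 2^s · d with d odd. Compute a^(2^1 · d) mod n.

n − 1 = 56532 = 2^2 · 14133, so s = 2 and d = 14133.
x_0 = 49868^14133 mod 56533 = 21432.
x_1 = 21432^2 mod 56533 = 56532.

56532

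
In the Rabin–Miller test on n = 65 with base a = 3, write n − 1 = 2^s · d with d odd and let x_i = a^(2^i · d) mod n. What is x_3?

n − 1 = 64 = 2^6 · 1, so s = 6 and d = 1.
x_0 = 3^1 mod 65 = 3.
x_1 = 3^2 mod 65 = 9.
x_2 = 9^2 mod 65 = 16.
x_3 = 16^2 mod 65 = 61.

61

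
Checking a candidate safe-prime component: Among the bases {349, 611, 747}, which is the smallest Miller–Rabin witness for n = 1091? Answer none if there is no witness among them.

none

n − 1 = 1090 = 2^1 · 545, so s = 1 and d = 545.
Base 349: x_0 = 349^545 mod 1091 = 1090. x_0 = 1090 ≡ −1, so 349 is not a witness.
Base 611: x_0 = 611^545 mod 1091 = 1. x_0 = 1, so 611 is not a witness.
Base 747: x_0 = 747^545 mod 1091 = 1090. x_0 = 1090 ≡ −1, so 747 is not a witness.
No listed base is a witness for 1091.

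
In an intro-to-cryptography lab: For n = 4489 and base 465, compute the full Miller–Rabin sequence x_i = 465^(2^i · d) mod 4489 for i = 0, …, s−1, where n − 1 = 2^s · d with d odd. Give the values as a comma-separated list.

3885, 1207, 2413

n − 1 = 4488 = 2^3 · 561, so s = 3 and d = 561.
x_0 = 465^561 mod 4489 = 3885.
x_1 = 3885^2 mod 4489 = 1207.
x_2 = 1207^2 mod 4489 = 2413.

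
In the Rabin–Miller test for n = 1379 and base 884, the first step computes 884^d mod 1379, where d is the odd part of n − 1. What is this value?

403

n − 1 = 1378 = 2^1 · 689, so s = 1 and d = 689.
884^689 mod 1379 = 403.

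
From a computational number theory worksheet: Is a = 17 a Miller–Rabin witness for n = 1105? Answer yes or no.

n − 1 = 1104 = 2^4 · 69, so s = 4 and d = 69.
x_0 = 17^69 mod 1105 = 272.
x_0 is neither 1 nor 1104, so continue squaring.
x_1 = 272^2 mod 1105 = 1054.
x_2 = 1054^2 mod 1105 = 391.
x_3 = 391^2 mod 1105 = 391.
Reached i = s−1 = 3 without hitting −1: 17 is a Miller–Rabin witness and 1105 is composite.

yes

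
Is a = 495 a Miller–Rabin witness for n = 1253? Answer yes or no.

n − 1 = 1252 = 2^2 · 313, so s = 2 and d = 313.
Repeated squaring mod 1253: 495^1 ≡ 495, 495^2 ≡ 690, 495^4 ≡ 1213, 495^8 ≡ 347, 495^16 ≡ 121, 495^32 ≡ 858, 495^64 ≡ 653, 495^128 ≡ 389, 495^256 ≡ 961.
313 = 256 + 32 + 16 + 8 + 1, so 495^313 ≡ 961·858·121·347·495 ≡ 950 (mod 1253).
x_0 = 495^313 mod 1253 = 950.
x_0 is neither 1 nor 1252, so continue squaring.
x_1 = 950^2 mod 1253 = 340.
Reached i = s−1 = 1 without hitting −1: 495 is a Miller–Rabin witness and 1253 is composite.

yes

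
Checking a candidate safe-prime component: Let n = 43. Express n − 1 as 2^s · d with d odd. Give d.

21

Halving: 42 → 21; 21 is odd.
So 42 = 2^1 · 21.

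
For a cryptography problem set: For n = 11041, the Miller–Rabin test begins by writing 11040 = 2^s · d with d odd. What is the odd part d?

Halving: 11040 → 5520 → 2760 → 1380 → 690 → 345; 345 is odd.
So 11040 = 2^5 · 345.

345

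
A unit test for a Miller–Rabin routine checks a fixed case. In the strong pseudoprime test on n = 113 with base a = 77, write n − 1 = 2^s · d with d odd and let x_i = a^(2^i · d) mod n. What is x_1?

98

n − 1 = 112 = 2^4 · 7, so s = 4 and d = 7.
Repeated squaring mod 113: 77^1 ≡ 77, 77^2 ≡ 53, 77^4 ≡ 97.
7 = 4 + 2 + 1, so 77^7 ≡ 97·53·77 ≡ 18 (mod 113).
x_0 = 18.
x_1 = 18^2 mod 113 = 98.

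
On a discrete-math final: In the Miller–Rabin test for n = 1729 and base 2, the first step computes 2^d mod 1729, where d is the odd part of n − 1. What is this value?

645

n − 1 = 1728 = 2^6 · 27, so s = 6 and d = 27.
2^27 mod 1729 = 645.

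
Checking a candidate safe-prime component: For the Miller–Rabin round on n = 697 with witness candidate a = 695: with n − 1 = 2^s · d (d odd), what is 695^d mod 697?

n − 1 = 696 = 2^3 · 87, so s = 3 and d = 87.
By repeated squaring, 695^87 ≡ 569 (mod 697).

569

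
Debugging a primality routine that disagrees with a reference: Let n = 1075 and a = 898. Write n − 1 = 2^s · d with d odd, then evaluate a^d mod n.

n − 1 = 1074 = 2^1 · 537, so s = 1 and d = 537.
898^537 mod 1075 = 428.

428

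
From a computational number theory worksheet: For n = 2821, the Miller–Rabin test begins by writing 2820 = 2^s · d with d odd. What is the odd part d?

705

Halving: 2820 → 1410 → 705; 705 is odd.
So 2820 = 2^2 · 705.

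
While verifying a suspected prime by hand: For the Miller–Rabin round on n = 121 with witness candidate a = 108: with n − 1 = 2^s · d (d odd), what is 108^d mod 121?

n − 1 = 120 = 2^3 · 15, so s = 3 and d = 15.
108^15 mod 121 = 45.

45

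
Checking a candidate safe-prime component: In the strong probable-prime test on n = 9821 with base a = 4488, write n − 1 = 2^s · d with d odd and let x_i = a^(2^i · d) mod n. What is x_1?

n − 1 = 9820 = 2^2 · 2455, so s = 2 and d = 2455.
Repeated squaring mod 9821: 4488^1 ≡ 4488, 4488^2 ≡ 9094, 4488^4 ≡ 8016, 4488^8 ≡ 7274, 4488^16 ≡ 5349, 4488^32 ≡ 3228, 4488^64 ≡ 9724, 4488^128 ≡ 9409, 4488^256 ≡ 2787, 4488^512 ≡ 8779, 4488^1024 ≡ 5454, 4488^2048 ≡ 8128.
2455 = 2048 + 256 + 128 + 16 + 4 + 2 + 1, so 4488^2455 ≡ 8128·2787·9409·5349·8016·9094·4488 ≡ 8450 (mod 9821).
x_0 = 8450.
x_1 = 8450^2 mod 9821 = 3830.

3830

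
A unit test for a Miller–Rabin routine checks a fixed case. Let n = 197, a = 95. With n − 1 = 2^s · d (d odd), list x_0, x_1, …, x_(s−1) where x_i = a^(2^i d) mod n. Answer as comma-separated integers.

14, 196

n − 1 = 196 = 2^2 · 49, so s = 2 and d = 49.
x_0 = 95^49 mod 197 = 14.
x_1 = 14^2 mod 197 = 196.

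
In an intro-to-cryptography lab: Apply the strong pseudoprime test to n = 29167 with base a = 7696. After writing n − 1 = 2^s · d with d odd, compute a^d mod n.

n − 1 = 29166 = 2^1 · 14583, so s = 1 and d = 14583.
Repeated squaring mod 29167: 7696^1 ≡ 7696, 7696^2 ≡ 19406, 7696^4 ≡ 17699, 7696^8 ≡ 1021, 7696^16 ≡ 21596, 7696^32 ≡ 6886, 7696^64 ≡ 20621, 7696^128 ≡ 29115, 7696^256 ≡ 2704, 7696^512 ≡ 19866, 7696^1024 ≡ 28446, 7696^2048 ≡ 24002, 7696^4096 ≡ 18587, 7696^8192 ≡ 22621.
14583 = 8192 + 4096 + 2048 + 128 + 64 + 32 + 16 + 4 + 2 + 1, so 7696^14583 ≡ 22621·18587·24002·29115·20621·6886·21596·17699·19406·7696 ≡ 29166 (mod 29167).

29166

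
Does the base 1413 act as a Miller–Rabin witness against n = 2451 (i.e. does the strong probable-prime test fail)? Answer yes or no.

yes

n − 1 = 2450 = 2^1 · 1225, so s = 1 and d = 1225.
x_0 = 1413^1225 mod 2451 = 1413.
x_0 ∉ {1, 2450} and s = 1, so 1413 is a Miller–Rabin witness and 2451 is composite.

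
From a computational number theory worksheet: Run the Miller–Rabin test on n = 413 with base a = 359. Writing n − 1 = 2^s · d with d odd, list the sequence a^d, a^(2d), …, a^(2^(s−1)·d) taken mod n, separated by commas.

n − 1 = 412 = 2^2 · 103, so s = 2 and d = 103.
x_0 = 359^103 mod 413 = 373.
x_1 = 373^2 mod 413 = 361.

373, 361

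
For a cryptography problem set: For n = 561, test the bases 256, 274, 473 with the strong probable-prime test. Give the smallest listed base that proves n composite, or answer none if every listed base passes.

n − 1 = 560 = 2^4 · 35, so s = 4 and d = 35.
Base 256: x_0 = 256^35 mod 561 = 1. x_0 = 1, so 256 is not a witness.
Base 274: x_0 = 274^35 mod 561 = 76. x_0 is neither 1 nor 560, so continue squaring. x_1 = 76^2 mod 561 = 166. x_2 = 166^2 mod 561 = 67. x_3 = 67^2 mod 561 = 1. x_3 = 1 but x_2 ≠ ±1, a nontrivial square root of 1 — 274 is a witness and 561 is composite.
Base 473: x_0 = 473^35 mod 561 = 143. x_0 is neither 1 nor 560, so continue squaring. x_1 = 143^2 mod 561 = 253. x_2 = 253^2 mod 561 = 55. x_3 = 55^2 mod 561 = 220. Reached i = s−1 = 3 without hitting −1: 473 is a Miller–Rabin witness and 561 is composite.
The smallest witness among the given bases is 274.

274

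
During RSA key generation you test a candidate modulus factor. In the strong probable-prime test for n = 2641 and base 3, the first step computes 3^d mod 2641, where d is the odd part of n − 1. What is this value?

8

n − 1 = 2640 = 2^4 · 165, so s = 4 and d = 165.
3^165 mod 2641 = 8.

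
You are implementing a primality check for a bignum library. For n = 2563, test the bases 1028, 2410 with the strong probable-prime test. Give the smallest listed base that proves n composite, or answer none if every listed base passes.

n − 1 = 2562 = 2^1 · 1281, so s = 1 and d = 1281.
Base 1028: x_0 = 1028^1281 mod 2563 = 1776. x_0 ∉ {1, 2562} and s = 1, so 1028 is a Miller–Rabin witness and 2563 is composite.
Base 2410: x_0 = 2410^1281 mod 2563 = 859. x_0 ∉ {1, 2562} and s = 1, so 2410 is a Miller–Rabin witness and 2563 is composite.
The smallest witness among the given bases is 1028.

1028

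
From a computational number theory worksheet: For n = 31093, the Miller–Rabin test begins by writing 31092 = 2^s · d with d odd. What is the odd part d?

7773

Halving: 31092 → 15546 → 7773; 7773 is odd.
So 31092 = 2^2 · 7773.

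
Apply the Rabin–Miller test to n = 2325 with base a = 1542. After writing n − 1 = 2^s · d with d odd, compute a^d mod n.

n − 1 = 2324 = 2^2 · 581, so s = 2 and d = 581.
Repeated squaring mod 2325: 1542^1 ≡ 1542, 1542^2 ≡ 1614, 1542^4 ≡ 996, 1542^8 ≡ 1566, 1542^16 ≡ 1806, 1542^32 ≡ 1986, 1542^64 ≡ 996, 1542^128 ≡ 1566, 1542^256 ≡ 1806, 1542^512 ≡ 1986.
581 = 512 + 64 + 4 + 1, so 1542^581 ≡ 1986·996·996·1542 ≡ 1542 (mod 2325).

1542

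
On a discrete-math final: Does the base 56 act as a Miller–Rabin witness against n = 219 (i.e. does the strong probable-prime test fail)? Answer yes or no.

yes

n − 1 = 218 = 2^1 · 109, so s = 1 and d = 109.
x_0 = 56^109 mod 219 = 17.
x_0 ∉ {1, 218} and s = 1, so 56 is a Miller–Rabin witness and 219 is composite.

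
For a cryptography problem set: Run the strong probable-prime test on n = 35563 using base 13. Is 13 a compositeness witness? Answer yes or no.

yes

n − 1 = 35562 = 2^1 · 17781, so s = 1 and d = 17781.
x_0 = 13^17781 mod 35563 = 20924.
x_0 ∉ {1, 35562} and s = 1, so 13 is a Miller–Rabin witness and 35563 is composite.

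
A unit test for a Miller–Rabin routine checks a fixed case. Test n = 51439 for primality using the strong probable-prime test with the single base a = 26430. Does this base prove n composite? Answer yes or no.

n − 1 = 51438 = 2^1 · 25719, so s = 1 and d = 25719.
x_0 = 26430^25719 mod 51439 = 1.
x_0 = 1, so 26430 is not a witness.

no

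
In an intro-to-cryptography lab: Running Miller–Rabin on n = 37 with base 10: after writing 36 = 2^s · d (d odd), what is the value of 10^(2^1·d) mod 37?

n − 1 = 36 = 2^2 · 9, so s = 2 and d = 9.
By repeated squaring, 10^9 ≡ 1 (mod 37).
x_0 = 1.
x_1 = 1^2 mod 37 = 1.

1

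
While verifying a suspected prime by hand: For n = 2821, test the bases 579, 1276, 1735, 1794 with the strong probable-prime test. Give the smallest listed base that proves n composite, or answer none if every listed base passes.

n − 1 = 2820 = 2^2 · 705, so s = 2 and d = 705.
Base 579: x_0 = 579^705 mod 2821 = 216. x_0 is neither 1 nor 2820, so continue squaring. x_1 = 216^2 mod 2821 = 1520. Reached i = s−1 = 1 without hitting −1: 579 is a Miller–Rabin witness and 2821 is composite.
Base 1276: x_0 = 1276^705 mod 2821 = 2605. x_0 is neither 1 nor 2820, so continue squaring. x_1 = 2605^2 mod 2821 = 1520. Reached i = s−1 = 1 without hitting −1: 1276 is a Miller–Rabin witness and 2821 is composite.
Base 1735: x_0 = 1735^705 mod 2821 = 1084. x_0 is neither 1 nor 2820, so continue squaring. x_1 = 1084^2 mod 2821 = 1520. Reached i = s−1 = 1 without hitting −1: 1735 is a Miller–Rabin witness and 2821 is composite.
Base 1794: x_0 = 1794^705 mod 2821 = 2262. x_0 is neither 1 nor 2820, so continue squaring. x_1 = 2262^2 mod 2821 = 2171. Reached i = s−1 = 1 without hitting −1: 1794 is a Miller–Rabin witness and 2821 is composite.
The smallest witness among the given bases is 579.

579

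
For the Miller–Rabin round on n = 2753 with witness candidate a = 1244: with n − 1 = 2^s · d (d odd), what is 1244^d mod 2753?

n − 1 = 2752 = 2^6 · 43, so s = 6 and d = 43.
1244^43 mod 2753 = 1300.

1300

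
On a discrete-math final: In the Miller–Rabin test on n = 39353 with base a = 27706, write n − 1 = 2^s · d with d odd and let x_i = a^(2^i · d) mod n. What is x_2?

n − 1 = 39352 = 2^3 · 4919, so s = 3 and d = 4919.
x_0 = 27706^4919 mod 39353 = 23563.
x_1 = 23563^2 mod 39353 = 22845.
x_2 = 22845^2 mod 39353 = 33892.

33892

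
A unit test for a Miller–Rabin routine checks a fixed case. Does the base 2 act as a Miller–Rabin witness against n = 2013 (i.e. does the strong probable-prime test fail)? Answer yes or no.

n − 1 = 2012 = 2^2 · 503, so s = 2 and d = 503.
x_0 = 2^503 mod 2013 = 437.
x_0 is neither 1 nor 2012, so continue squaring.
x_1 = 437^2 mod 2013 = 1747.
Reached i = s−1 = 1 without hitting −1: 2 is a Miller–Rabin witness and 2013 is composite.

yes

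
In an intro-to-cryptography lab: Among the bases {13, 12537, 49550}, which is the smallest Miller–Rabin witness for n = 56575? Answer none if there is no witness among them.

13

n − 1 = 56574 = 2^1 · 28287, so s = 1 and d = 28287.
Base 13: x_0 = 13^28287 mod 56575 = 36417. x_0 ∉ {1, 56574} and s = 1, so 13 is a Miller–Rabin witness and 56575 is composite.
Base 12537: x_0 = 12537^28287 mod 56575 = 50708. x_0 ∉ {1, 56574} and s = 1, so 12537 is a Miller–Rabin witness and 56575 is composite.
Base 49550: x_0 = 49550^28287 mod 56575 = 53750. x_0 ∉ {1, 56574} and s = 1, so 49550 is a Miller–Rabin witness and 56575 is composite.
The smallest witness among the given bases is 13.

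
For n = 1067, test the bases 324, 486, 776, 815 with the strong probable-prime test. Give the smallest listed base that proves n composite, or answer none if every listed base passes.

n − 1 = 1066 = 2^1 · 533, so s = 1 and d = 533.
Base 324: x_0 = 324^533 mod 1067 = 840. x_0 ∉ {1, 1066} and s = 1, so 324 is a Miller–Rabin witness and 1067 is composite.
Base 486: x_0 = 486^533 mod 1067 = 195. x_0 ∉ {1, 1066} and s = 1, so 486 is a Miller–Rabin witness and 1067 is composite.
Base 776: x_0 = 776^533 mod 1067 = 194. x_0 ∉ {1, 1066} and s = 1, so 776 is a Miller–Rabin witness and 1067 is composite.
Base 815: x_0 = 815^533 mod 1067 = 254. x_0 ∉ {1, 1066} and s = 1, so 815 is a Miller–Rabin witness and 1067 is composite.
The smallest witness among the given bases is 324.

324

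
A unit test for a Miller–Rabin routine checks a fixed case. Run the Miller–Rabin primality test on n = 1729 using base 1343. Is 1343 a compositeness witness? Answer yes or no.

no

n − 1 = 1728 = 2^6 · 27, so s = 6 and d = 27.
x_0 = 1343^27 mod 1729 = 1728.
x_0 = 1728 ≡ −1, so 1343 is not a witness.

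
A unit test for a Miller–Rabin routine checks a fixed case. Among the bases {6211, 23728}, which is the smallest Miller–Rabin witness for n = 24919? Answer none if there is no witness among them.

none

n − 1 = 24918 = 2^1 · 12459, so s = 1 and d = 12459.
Base 6211: x_0 = 6211^12459 mod 24919 = 1. x_0 = 1, so 6211 is not a witness.
Base 23728: x_0 = 23728^12459 mod 24919 = 1. x_0 = 1, so 23728 is not a witness.
No listed base is a witness for 24919.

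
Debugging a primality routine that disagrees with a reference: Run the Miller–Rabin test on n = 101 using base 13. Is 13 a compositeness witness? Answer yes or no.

n − 1 = 100 = 2^2 · 25, so s = 2 and d = 25.
x_0 = 13^25 mod 101 = 100.
x_0 = 100 ≡ −1, so 13 is not a witness.

no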